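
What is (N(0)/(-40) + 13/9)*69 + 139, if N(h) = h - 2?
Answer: 14527/60 ≈ 242.12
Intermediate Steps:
N(h) = -2 + h
(N(0)/(-40) + 13/9)*69 + 139 = ((-2 + 0)/(-40) + 13/9)*69 + 139 = (-2*(-1/40) + 13*(⅑))*69 + 139 = (1/20 + 13/9)*69 + 139 = (269/180)*69 + 139 = 6187/60 + 139 = 14527/60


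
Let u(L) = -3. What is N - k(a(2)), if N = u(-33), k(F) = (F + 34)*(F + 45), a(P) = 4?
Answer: -1865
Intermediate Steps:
k(F) = (34 + F)*(45 + F)
N = -3
N - k(a(2)) = -3 - (1530 + 4**2 + 79*4) = -3 - (1530 + 16 + 316) = -3 - 1*1862 = -3 - 1862 = -1865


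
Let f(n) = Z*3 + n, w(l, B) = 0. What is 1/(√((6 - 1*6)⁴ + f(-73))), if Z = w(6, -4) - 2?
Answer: -I*√79/79 ≈ -0.11251*I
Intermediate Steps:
Z = -2 (Z = 0 - 2 = -2)
f(n) = -6 + n (f(n) = -2*3 + n = -6 + n)
1/(√((6 - 1*6)⁴ + f(-73))) = 1/(√((6 - 1*6)⁴ + (-6 - 73))) = 1/(√((6 - 6)⁴ - 79)) = 1/(√(0⁴ - 79)) = 1/(√(0 - 79)) = 1/(√(-79)) = 1/(I*√79) = -I*√79/79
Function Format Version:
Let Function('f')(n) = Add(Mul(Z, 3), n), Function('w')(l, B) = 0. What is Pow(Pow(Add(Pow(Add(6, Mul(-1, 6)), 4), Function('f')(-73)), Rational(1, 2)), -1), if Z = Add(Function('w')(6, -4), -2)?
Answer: Mul(Rational(-1, 79), I, Pow(79, Rational(1, 2))) ≈ Mul(-0.11251, I)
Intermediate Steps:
Z = -2 (Z = Add(0, -2) = -2)
Function('f')(n) = Add(-6, n) (Function('f')(n) = Add(Mul(-2, 3), n) = Add(-6, n))
Pow(Pow(Add(Pow(Add(6, Mul(-1, 6)), 4), Function('f')(-73)), Rational(1, 2)), -1) = Pow(Pow(Add(Pow(Add(6, Mul(-1, 6)), 4), Add(-6, -73)), Rational(1, 2)), -1) = Pow(Pow(Add(Pow(Add(6, -6), 4), -79), Rational(1, 2)), -1) = Pow(Pow(Add(Pow(0, 4), -79), Rational(1, 2)), -1) = Pow(Pow(Add(0, -79), Rational(1, 2)), -1) = Pow(Pow(-79, Rational(1, 2)), -1) = Pow(Mul(I, Pow(79, Rational(1, 2))), -1) = Mul(Rational(-1, 79), I, Pow(79, Rational(1, 2)))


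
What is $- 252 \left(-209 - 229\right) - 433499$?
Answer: $-323123$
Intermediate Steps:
$- 252 \left(-209 - 229\right) - 433499 = \left(-252\right) \left(-438\right) - 433499 = 110376 - 433499 = -323123$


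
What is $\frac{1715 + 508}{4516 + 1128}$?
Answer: $\frac{2223}{5644} \approx 0.39387$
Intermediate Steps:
$\frac{1715 + 508}{4516 + 1128} = \frac{2223}{5644}$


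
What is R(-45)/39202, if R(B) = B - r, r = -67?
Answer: 11/19601 ≈ 0.00056120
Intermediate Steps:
R(B) = 67 + B (R(B) = B - 1*(-67) = B + 67 = 67 + B)
R(-45)/39202 = (67 - 45)/39202 = 22*(1/39202) = 11/19601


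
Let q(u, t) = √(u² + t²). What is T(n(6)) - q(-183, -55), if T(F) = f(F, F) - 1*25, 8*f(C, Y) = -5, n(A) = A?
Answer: -205/8 - √36514 ≈ -216.71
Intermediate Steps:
f(C, Y) = -5/8 (f(C, Y) = (⅛)*(-5) = -5/8)
q(u, t) = √(t² + u²)
T(F) = -205/8 (T(F) = -5/8 - 1*25 = -5/8 - 25 = -205/8)
T(n(6)) - q(-183, -55) = -205/8 - √((-55)² + (-183)²) = -205/8 - √(3025 + 33489) = -205/8 - √36514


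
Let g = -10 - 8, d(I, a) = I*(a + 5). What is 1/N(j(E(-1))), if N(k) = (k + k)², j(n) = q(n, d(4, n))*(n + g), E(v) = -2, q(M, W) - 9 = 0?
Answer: 1/129600 ≈ 7.7161e-6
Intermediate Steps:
d(I, a) = I*(5 + a)
g = -18
q(M, W) = 9 (q(M, W) = 9 + 0 = 9)
j(n) = -162 + 9*n (j(n) = 9*(n - 18) = 9*(-18 + n) = -162 + 9*n)
N(k) = 4*k² (N(k) = (2*k)² = 4*k²)
1/N(j(E(-1))) = 1/(4*(-162 + 9*(-2))²) = 1/(4*(-162 - 18)²) = 1/(4*(-180)²) = 1/(4*32400) = 1/129600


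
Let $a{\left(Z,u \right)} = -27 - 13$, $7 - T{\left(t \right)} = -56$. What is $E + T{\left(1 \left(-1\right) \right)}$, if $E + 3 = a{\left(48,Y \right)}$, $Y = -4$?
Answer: $20$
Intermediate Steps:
$T{\left(t \right)} = 63$ ($T{\left(t \right)} = 7 - -56 = 7 + 56 = 63$)
$a{\left(Z,u \right)} = -40$ ($a{\left(Z,u \right)} = -27 - 13 = -40$)
$E = -43$ ($E = -3 - 40 = -43$)
$E + T{\left(1 \left(-1\right) \right)} = -43 + 63 = 20$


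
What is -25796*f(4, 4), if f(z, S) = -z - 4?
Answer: 206368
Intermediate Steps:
f(z, S) = -4 - z
-25796*f(4, 4) = -25796*(-4 - 1*4) = -25796*(-4 - 4) = -25796*(-8) = 206368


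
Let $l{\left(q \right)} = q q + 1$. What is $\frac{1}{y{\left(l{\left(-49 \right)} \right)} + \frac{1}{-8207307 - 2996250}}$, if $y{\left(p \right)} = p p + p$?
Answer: $\frac{11203557}{64666998225341} \approx 1.7325 \cdot 10^{-7}$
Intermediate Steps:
$l{\left(q \right)} = 1 + q^{2}$ ($l{\left(q \right)} = q^{2} + 1 = 1 + q^{2}$)
$y{\left(p \right)} = p + p^{2}$ ($y{\left(p \right)} = p^{2} + p = p + p^{2}$)
$\frac{1}{y{\left(l{\left(-49 \right)} \right)} + \frac{1}{-8207307 - 2996250}} = \frac{1}{\left(1 + \left(-49\right)^{2}\right) \left(1 + \left(1 + \left(-49\right)^{2}\right)\right) + \frac{1}{-8207307 - 2996250}} = \frac{1}{\left(1 + 2401\right) \left(1 + \left(1 + 2401\right)\right) + \frac{1}{-11203557}} = \frac{1}{2402 \left(1 + 2402\right) - \frac{1}{11203557}} = \frac{1}{2402 \cdot 2403 - \frac{1}{11203557}} = \frac{1}{5772006 - \frac{1}{11203557}} = \frac{1}{\frac{64666998225341}{11203557}} = \frac{11203557}{64666998225341}$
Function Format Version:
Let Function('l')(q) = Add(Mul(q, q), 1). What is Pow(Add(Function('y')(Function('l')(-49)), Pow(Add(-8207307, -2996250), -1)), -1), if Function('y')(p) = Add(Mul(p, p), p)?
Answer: Rational(11203557, 64666998225341) ≈ 1.7325e-7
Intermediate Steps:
Function('l')(q) = Add(1, Pow(q, 2)) (Function('l')(q) = Add(Pow(q, 2), 1) = Add(1, Pow(q, 2)))
Function('y')(p) = Add(p, Pow(p, 2)) (Function('y')(p) = Add(Pow(p, 2), p) = Add(p, Pow(p, 2)))
Pow(Add(Function('y')(Function('l')(-49)), Pow(Add(-8207307, -2996250), -1)), -1) = Pow(Add(Mul(Add(1, Pow(-49, 2)), Add(1, Add(1, Pow(-49, 2)))), Pow(Add(-8207307, -2996250), -1)), -1) = Pow(Add(Mul(Add(1, 2401), Add(1, Add(1, 2401))), Pow(-11203557, -1)), -1) = Pow(Add(Mul(2402, Add(1, 2402)), Rational(-1, 11203557)), -1) = Pow(Add(Mul(2402, 2403), Rational(-1, 11203557)), -1) = Pow(Add(5772006, Rational(-1, 11203557)), -1) = Pow(Rational(64666998225341, 11203557), -1) = Rational(11203557, 64666998225341)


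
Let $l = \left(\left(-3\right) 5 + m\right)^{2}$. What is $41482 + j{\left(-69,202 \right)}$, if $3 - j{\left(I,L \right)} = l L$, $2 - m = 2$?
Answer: $-3965$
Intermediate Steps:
$m = 0$ ($m = 2 - 2 = 0$)
$l = 225$ ($l = \left(\left(-3\right) 5 + 0\right)^{2} = \left(-15 + 0\right)^{2} = \left(-15\right)^{2} = 225$)
$j{\left(I,L \right)} = 3 - 225 L$
$41482 + j{\left(-69,202 \right)} = 41482 + \left(3 - 45450\right) = 41482 - 45447 = -3965$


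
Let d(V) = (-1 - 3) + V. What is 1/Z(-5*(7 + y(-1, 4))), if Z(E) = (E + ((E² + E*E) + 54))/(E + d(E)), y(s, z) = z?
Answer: -114/6049 ≈ -0.018846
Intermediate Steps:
d(V) = -4 + V
Z(E) = (54 + E + 2*E²)/(-4 + 2*E) (Z(E) = (E + ((E² + E*E) + 54))/(E + (-4 + E)) = (E + ((E² + E²) + 54))/(-4 + 2*E) = (E + (2*E² + 54))/(-4 + 2*E) = (E + (54 + 2*E²))/(-4 + 2*E) = (54 + E + 2*E²)/(-4 + 2*E))
1/Z(-5*(7 + y(-1, 4))) = 1/((27 + (-5*(7 + 4))² + (-5*(7 + 4))/2)/(-2 - 5*(7 + 4))) = 1/((27 + (-5*11)² + (-5*11)/2)/(-2 - 5*11)) = 1/((27 + (-55)² + (½)*(-55))/(-2 - 55)) = 1/((27 + 3025 - 55/2)/(-57)) = 1/(-1/57*6049/2) = 1/(-6049/114) = -114/6049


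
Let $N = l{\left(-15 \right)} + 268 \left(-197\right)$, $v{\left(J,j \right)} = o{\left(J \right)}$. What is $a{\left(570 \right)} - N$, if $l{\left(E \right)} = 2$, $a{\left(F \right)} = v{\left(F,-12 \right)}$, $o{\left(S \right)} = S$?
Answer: $53364$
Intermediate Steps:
$v{\left(J,j \right)} = J$
$a{\left(F \right)} = F$
$N = -52794$ ($N = 2 + 268 \left(-197\right) = 2 - 52796 = -52794$)
$a{\left(570 \right)} - N = 570 - -52794 = 570 + 52794 = 53364$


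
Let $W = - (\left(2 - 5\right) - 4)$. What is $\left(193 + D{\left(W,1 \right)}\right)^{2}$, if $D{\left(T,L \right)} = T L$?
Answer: $40000$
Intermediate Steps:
$W = 7$ ($W = - (-3 - 4) = \left(-1\right) \left(-7\right) = 7$)
$D{\left(T,L \right)} = L T$
$\left(193 + D{\left(W,1 \right)}\right)^{2} = \left(193 + 1 \cdot 7\right)^{2} = \left(193 + 7\right)^{2} = 200^{2} = 40000$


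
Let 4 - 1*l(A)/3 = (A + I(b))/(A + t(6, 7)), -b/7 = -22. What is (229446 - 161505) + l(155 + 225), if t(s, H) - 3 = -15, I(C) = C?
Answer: 12502551/184 ≈ 67949.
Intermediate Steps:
b = 154 (b = -7*(-22) = 154)
t(s, H) = -12 (t(s, H) = 3 - 15 = -12)
l(A) = 12 - 3*(154 + A)/(-12 + A) (l(A) = 12 - 3*(A + 154)/(A - 12) = 12 - 3*(154 + A)/(-12 + A))
(229446 - 161505) + l(155 + 225) = (229446 - 161505) + 3*(-202 + 3*(155 + 225))/(-12 + (155 + 225)) = 67941 + 3*(-202 + 3*380)/(-12 + 380) = 67941 + 3*(-202 + 1140)/368 = 67941 + 3*(1/368)*938 = 67941 + 1407/184 = 12502551/184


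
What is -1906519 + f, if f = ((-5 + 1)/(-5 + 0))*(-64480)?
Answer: -1958103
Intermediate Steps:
f = -51584 (f = -4/(-5)*(-64480) = -4*(-⅕)*(-64480) = (⅘)*(-64480) = -51584)
-1906519 + f = -1906519 - 51584 = -1958103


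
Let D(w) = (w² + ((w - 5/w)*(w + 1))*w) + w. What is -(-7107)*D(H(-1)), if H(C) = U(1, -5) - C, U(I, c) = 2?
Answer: 198996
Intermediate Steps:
H(C) = 2 - C
D(w) = w + w² + w*(1 + w)*(w - 5/w) (D(w) = (w² + ((w - 5/w)*(1 + w))*w) + w = (w² + ((1 + w)*(w - 5/w))*w) + w = (w² + w*(1 + w)*(w - 5/w)) + w = w + w² + w*(1 + w)*(w - 5/w))
-(-7107)*D(H(-1)) = -(-7107)*(-5 + (2 - 1*(-1))³ - 4*(2 - 1*(-1)) + 2*(2 - 1*(-1))²) = -(-7107)*(-5 + (2 + 1)³ - 4*(2 + 1) + 2*(2 + 1)²) = -(-7107)*(-5 + 3³ - 4*3 + 2*3²) = -(-7107)*(-5 + 27 - 12 + 2*9) = -(-7107)*(-5 + 27 - 12 + 18) = -(-7107)*28 = -2369*(-84) = 198996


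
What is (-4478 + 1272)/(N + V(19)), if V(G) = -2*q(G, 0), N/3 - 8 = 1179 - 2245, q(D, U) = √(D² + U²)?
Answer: 1603/1606 ≈ 0.99813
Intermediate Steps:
N = -3174 (N = 24 + 3*(1179 - 2245) = 24 + 3*(-1066) = 24 - 3198 = -3174)
V(G) = -2*√(G²) (V(G) = -2*√(G² + 0²) = -2*√(G² + 0) = -2*√(G²))
(-4478 + 1272)/(N + V(19)) = (-4478 + 1272)/(-3174 - 2*√(19²)) = -3206/(-3174 - 2*√361) = -3206/(-3174 - 2*19) = -3206/(-3174 - 38) = -3206/(-3212) = -3206*(-1/3212) = 1603/1606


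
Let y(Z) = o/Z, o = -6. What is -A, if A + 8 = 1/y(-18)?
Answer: 5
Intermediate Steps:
y(Z) = -6/Z
A = -5 (A = -8 + 1/(-6/(-18)) = -8 + 1/(-6*(-1/18)) = -8 + 1/(⅓) = -8 + 3 = -5)
-A = -1*(-5) = 5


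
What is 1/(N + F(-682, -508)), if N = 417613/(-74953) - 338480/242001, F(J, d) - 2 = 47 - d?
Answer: 18138700953/9976823575768 ≈ 0.0018181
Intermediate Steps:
F(J, d) = 49 - d (F(J, d) = 2 + (47 - d) = 49 - d)
N = -126432855053/18138700953 (N = 417613*(-1/74953) - 338480*1/242001 = -417613/74953 - 338480/242001 = -126432855053/18138700953 ≈ -6.9703)
1/(N + F(-682, -508)) = 1/(-126432855053/18138700953 + (49 - 1*(-508))) = 1/(-126432855053/18138700953 + (49 + 508)) = 1/(-126432855053/18138700953 + 557) = 1/(9976823575768/18138700953) = 18138700953/9976823575768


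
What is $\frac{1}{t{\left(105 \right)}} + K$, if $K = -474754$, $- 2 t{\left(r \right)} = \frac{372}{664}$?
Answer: $- \frac{44152454}{93} \approx -4.7476 \cdot 10^{5}$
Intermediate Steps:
$t{\left(r \right)} = - \frac{93}{332}$ ($t{\left(r \right)} = - \frac{372 \cdot \frac{1}{664}}{2} = \left(- \frac{1}{2}\right) \frac{93}{166} = - \frac{93}{332}$)
$\frac{1}{t{\left(105 \right)}} + K = \frac{1}{- \frac{93}{332}} - 474754 = - \frac{332}{93} - 474754 = - \frac{44152454}{93}$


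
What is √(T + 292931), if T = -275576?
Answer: √17355 ≈ 131.74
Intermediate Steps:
√(T + 292931) = √(-275576 + 292931) = √17355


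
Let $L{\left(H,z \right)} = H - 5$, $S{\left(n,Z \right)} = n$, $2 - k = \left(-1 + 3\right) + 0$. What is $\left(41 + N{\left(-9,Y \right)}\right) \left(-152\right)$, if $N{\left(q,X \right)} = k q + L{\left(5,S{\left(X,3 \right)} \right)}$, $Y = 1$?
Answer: $-6232$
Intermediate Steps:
$k = 0$ ($k = 2 - \left(\left(-1 + 3\right) + 0\right) = 2 - \left(2 + 0\right) = 2 - 2 = 0$)
$L{\left(H,z \right)} = -5 + H$
$N{\left(q,X \right)} = 0$ ($N{\left(q,X \right)} = 0 q + \left(-5 + 5\right) = 0 + 0 = 0$)
$\left(41 + N{\left(-9,Y \right)}\right) \left(-152\right) = \left(41 + 0\right) \left(-152\right) = 41 \left(-152\right) = -6232$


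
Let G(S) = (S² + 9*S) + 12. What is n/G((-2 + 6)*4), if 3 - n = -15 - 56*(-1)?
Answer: -19/206 ≈ -0.092233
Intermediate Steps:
G(S) = 12 + S² + 9*S
n = -38 (n = 3 - (-15 - 56*(-1)) = 3 - (-15 - 14*(-4)) = 3 - (-15 + 56) = 3 - 1*41 = 3 - 41 = -38)
n/G((-2 + 6)*4) = -38/(12 + ((-2 + 6)*4)² + 9*((-2 + 6)*4)) = -38/(12 + (4*4)² + 9*(4*4)) = -38/(12 + 16² + 9*16) = -38/(12 + 256 + 144) = -38/412 = -38*1/412 = -19/206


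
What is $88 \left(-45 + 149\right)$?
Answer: $9152$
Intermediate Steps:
$88 \left(-45 + 149\right) = 88 \cdot 104 = 9152$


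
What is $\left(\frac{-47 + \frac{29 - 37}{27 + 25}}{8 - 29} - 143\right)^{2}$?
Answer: $\frac{1476557476}{74529} \approx 19812.0$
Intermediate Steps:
$\left(\frac{-47 + \frac{29 - 37}{27 + 25}}{8 - 29} - 143\right)^{2} = \left(\frac{-47 - \frac{8}{52}}{-21} - 143\right)^{2} = \left(\left(-47 - \frac{2}{13}\right) \left(- \frac{1}{21}\right) - 143\right)^{2} = \left(\left(- \frac{613}{13}\right) \left(- \frac{1}{21}\right) - 143\right)^{2} = \left(\frac{613}{273} - 143\right)^{2} = \left(- \frac{38426}{273}\right)^{2} = \frac{1476557476}{74529}$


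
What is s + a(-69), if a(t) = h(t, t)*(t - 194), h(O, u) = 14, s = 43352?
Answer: 39670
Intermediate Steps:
a(t) = -2716 + 14*t (a(t) = 14*(t - 194) = 14*(-194 + t) = -2716 + 14*t)
s + a(-69) = 43352 + (-2716 + 14*(-69)) = 43352 + (-2716 - 966) = 43352 - 3682 = 39670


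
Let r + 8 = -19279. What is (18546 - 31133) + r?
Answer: -31874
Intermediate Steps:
r = -19287 (r = -8 - 19279 = -19287)
(18546 - 31133) + r = (18546 - 31133) - 19287 = -12587 - 19287 = -31874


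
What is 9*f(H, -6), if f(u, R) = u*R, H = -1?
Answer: 54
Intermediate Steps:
f(u, R) = R*u
9*f(H, -6) = 9*(-6*(-1)) = 9*6 = 54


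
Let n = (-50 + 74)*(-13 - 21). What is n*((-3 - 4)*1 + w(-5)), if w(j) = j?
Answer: 9792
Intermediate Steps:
n = -816 (n = 24*(-34) = -816)
n*((-3 - 4)*1 + w(-5)) = -816*((-3 - 4)*1 - 5) = -816*(-7*1 - 5) = -816*(-7 - 5) = -816*(-12) = 9792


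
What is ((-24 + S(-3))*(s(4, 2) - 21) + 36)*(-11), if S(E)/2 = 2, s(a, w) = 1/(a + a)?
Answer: -9977/2 ≈ -4988.5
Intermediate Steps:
s(a, w) = 1/(2*a)
S(E) = 4 (S(E) = 2*2 = 4)
((-24 + S(-3))*(s(4, 2) - 21) + 36)*(-11) = ((-24 + 4)*((½)/4 - 21) + 36)*(-11) = (-20*((½)*(¼) - 21) + 36)*(-11) = (-20*(⅛ - 21) + 36)*(-11) = (-20*(-167/8) + 36)*(-11) = (835/2 + 36)*(-11) = (907/2)*(-11) = -9977/2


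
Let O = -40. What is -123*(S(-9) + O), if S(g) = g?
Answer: 6027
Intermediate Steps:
-123*(S(-9) + O) = -123*(-9 - 40) = -123*(-49) = 6027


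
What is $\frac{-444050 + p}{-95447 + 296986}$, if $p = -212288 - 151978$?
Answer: $- \frac{808316}{201539} \approx -4.0107$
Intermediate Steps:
$p = -364266$ ($p = -212288 - 151978 = -364266$)
$\frac{-444050 + p}{-95447 + 296986} = \frac{-444050 - 364266}{-95447 + 296986} = - \frac{808316}{201539}$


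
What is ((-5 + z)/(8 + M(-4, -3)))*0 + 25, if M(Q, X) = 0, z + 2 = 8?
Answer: 25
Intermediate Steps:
z = 6 (z = -2 + 8 = 6)
((-5 + z)/(8 + M(-4, -3)))*0 + 25 = ((-5 + 6)/(8 + 0))*0 + 25 = (1/8)*0 + 25 = (1*(⅛))*0 + 25 = (⅛)*0 + 25 = 0 + 25 = 25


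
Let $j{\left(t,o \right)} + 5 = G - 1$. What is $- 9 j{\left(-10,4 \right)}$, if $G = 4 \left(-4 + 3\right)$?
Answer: $90$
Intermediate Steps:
$G = -4$ ($G = 4 \left(-1\right) = -4$)
$j{\left(t,o \right)} = -10$ ($j{\left(t,o \right)} = -5 - 5 = -10$)
$- 9 j{\left(-10,4 \right)} = \left(-9\right) \left(-10\right) = 90$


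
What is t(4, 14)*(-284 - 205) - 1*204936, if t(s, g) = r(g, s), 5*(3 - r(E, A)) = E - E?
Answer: -206403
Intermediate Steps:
r(E, A) = 3 (r(E, A) = 3 - (E - E)/5 = 3 - ⅕*0 = 3 + 0 = 3)
t(s, g) = 3
t(4, 14)*(-284 - 205) - 1*204936 = 3*(-284 - 205) - 1*204936 = 3*(-489) - 204936 = -1467 - 204936 = -206403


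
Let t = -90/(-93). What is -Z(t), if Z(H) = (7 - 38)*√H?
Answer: √930 ≈ 30.496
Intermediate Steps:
t = 30/31 (t = -90*(-1/93) = 30/31 ≈ 0.96774)
Z(H) = -31*√H
-Z(t) = -(-31)*√(30/31) = -(-31)*√930/31 = -(-1)*√930 = √930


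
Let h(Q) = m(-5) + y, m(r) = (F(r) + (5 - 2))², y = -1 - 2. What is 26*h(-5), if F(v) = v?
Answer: 26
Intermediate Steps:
y = -3
m(r) = (3 + r)² (m(r) = (r + (5 - 2))² = (r + 3)² = (3 + r)²)
h(Q) = 1 (h(Q) = (3 - 5)² - 3 = (-2)² - 3 = 4 - 3 = 1)
26*h(-5) = 26*1 = 26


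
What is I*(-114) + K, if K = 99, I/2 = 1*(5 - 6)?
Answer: 327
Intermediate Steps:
I = -2 (I = 2*(1*(5 - 6)) = 2*(1*(-1)) = 2*(-1) = -2)
I*(-114) + K = -2*(-114) + 99 = 228 + 99 = 327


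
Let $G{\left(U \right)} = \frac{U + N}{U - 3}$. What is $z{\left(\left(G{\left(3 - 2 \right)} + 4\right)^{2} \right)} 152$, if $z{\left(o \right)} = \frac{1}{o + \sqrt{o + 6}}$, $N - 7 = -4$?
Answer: $\frac{304}{3} - \frac{76 \sqrt{10}}{3} \approx 21.222$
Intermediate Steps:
$N = 3$ ($N = 7 - 4 = 3$)
$G{\left(U \right)} = \frac{3 + U}{-3 + U}$ ($G{\left(U \right)} = \frac{U + 3}{U - 3} = \frac{3 + U}{-3 + U}$)
$z{\left(o \right)} = \frac{1}{o + \sqrt{6 + o}}$
$z{\left(\left(G{\left(3 - 2 \right)} + 4\right)^{2} \right)} 152 = \frac{1}{\left(\frac{3 + \left(3 - 2\right)}{-3 + \left(3 - 2\right)} + 4\right)^{2} + \sqrt{6 + \left(\frac{3 + \left(3 - 2\right)}{-3 + \left(3 - 2\right)} + 4\right)^{2}}} \cdot 152 = \frac{1}{\left(\frac{3 + 1}{-3 + 1} + 4\right)^{2} + \sqrt{6 + \left(\frac{3 + 1}{-3 + 1} + 4\right)^{2}}} \cdot 152 = \frac{1}{\left(\frac{1}{-2} \cdot 4 + 4\right)^{2} + \sqrt{6 + \left(\frac{1}{-2} \cdot 4 + 4\right)^{2}}} \cdot 152 = \frac{1}{\left(\left(- \frac{1}{2}\right) 4 + 4\right)^{2} + \sqrt{6 + \left(\left(- \frac{1}{2}\right) 4 + 4\right)^{2}}} \cdot 152 = \frac{1}{\left(-2 + 4\right)^{2} + \sqrt{6 + \left(-2 + 4\right)^{2}}} \cdot 152 = \frac{1}{2^{2} + \sqrt{6 + 2^{2}}} \cdot 152 = \frac{1}{4 + \sqrt{6 + 4}} \cdot 152 = \frac{1}{4 + \sqrt{10}} \cdot 152 = \frac{152}{4 + \sqrt{10}}$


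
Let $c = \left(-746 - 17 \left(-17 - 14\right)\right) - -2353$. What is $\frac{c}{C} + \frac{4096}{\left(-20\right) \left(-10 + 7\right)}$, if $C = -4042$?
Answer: $\frac{2053499}{30315} \approx 67.739$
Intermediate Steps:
$c = 2134$ ($c = \left(-746 - -527\right) + 2353 = \left(-746 + 527\right) + 2353 = -219 + 2353 = 2134$)
$\frac{c}{C} + \frac{4096}{\left(-20\right) \left(-10 + 7\right)} = \frac{2134}{-4042} + \frac{4096}{\left(-20\right) \left(-10 + 7\right)} = 2134 \left(- \frac{1}{4042}\right) + \frac{4096}{\left(-20\right) \left(-3\right)} = - \frac{1067}{2021} + \frac{4096}{60} = - \frac{1067}{2021} + 4096 \cdot \frac{1}{60} = - \frac{1067}{2021} + \frac{1024}{15} = \frac{2053499}{30315}$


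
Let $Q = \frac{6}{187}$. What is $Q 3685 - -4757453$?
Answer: $\frac{80878711}{17} \approx 4.7576 \cdot 10^{6}$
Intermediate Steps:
$Q = \frac{6}{187}$ ($Q = 6 \cdot \frac{1}{187} = \frac{6}{187} \approx 0.032086$)
$Q 3685 - -4757453 = \frac{6}{187} \cdot 3685 - -4757453 = \frac{2010}{17} + 4757453 = \frac{80878711}{17}$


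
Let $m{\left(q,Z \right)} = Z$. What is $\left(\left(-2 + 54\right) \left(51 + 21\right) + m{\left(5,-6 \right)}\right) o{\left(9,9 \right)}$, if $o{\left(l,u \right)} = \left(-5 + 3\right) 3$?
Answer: $-22428$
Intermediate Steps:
$o{\left(l,u \right)} = -6$ ($o{\left(l,u \right)} = \left(-2\right) 3 = -6$)
$\left(\left(-2 + 54\right) \left(51 + 21\right) + m{\left(5,-6 \right)}\right) o{\left(9,9 \right)} = \left(\left(-2 + 54\right) \left(51 + 21\right) - 6\right) \left(-6\right) = \left(52 \cdot 72 - 6\right) \left(-6\right) = \left(3744 - 6\right) \left(-6\right) = 3738 \left(-6\right) = -22428$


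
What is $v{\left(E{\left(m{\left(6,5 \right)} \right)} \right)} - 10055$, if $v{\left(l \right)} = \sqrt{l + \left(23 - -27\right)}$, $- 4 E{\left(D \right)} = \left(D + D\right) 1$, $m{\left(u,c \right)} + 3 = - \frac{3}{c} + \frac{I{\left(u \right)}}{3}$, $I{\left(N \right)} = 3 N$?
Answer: $-10055 + \frac{2 \sqrt{305}}{5} \approx -10048.0$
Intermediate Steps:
$m{\left(u,c \right)} = -3 + u - \frac{3}{c}$ ($m{\left(u,c \right)} = -3 + \left(- \frac{3}{c} + \frac{3 u}{3}\right) = -3 + \left(- \frac{3}{c} + 3 u \frac{1}{3}\right) = -3 + \left(- \frac{3}{c} + u\right) = -3 + \left(u - \frac{3}{c}\right) = -3 + u - \frac{3}{c}$)
$E{\left(D \right)} = - \frac{D}{2}$ ($E{\left(D \right)} = - \frac{\left(D + D\right) 1}{4} = - \frac{2 D 1}{4} = - \frac{2 D}{4} = - \frac{D}{2}$)
$v{\left(l \right)} = \sqrt{50 + l}$ ($v{\left(l \right)} = \sqrt{l + \left(23 + 27\right)} = \sqrt{l + 50} = \sqrt{50 + l}$)
$v{\left(E{\left(m{\left(6,5 \right)} \right)} \right)} - 10055 = \sqrt{50 - \frac{-3 + 6 - \frac{3}{5}}{2}} - 10055 = \sqrt{50 - \frac{6}{5}} - 10055 = \sqrt{\frac{244}{5}} - 10055 = \frac{2 \sqrt{305}}{5} - 10055 = -10055 + \frac{2 \sqrt{305}}{5}$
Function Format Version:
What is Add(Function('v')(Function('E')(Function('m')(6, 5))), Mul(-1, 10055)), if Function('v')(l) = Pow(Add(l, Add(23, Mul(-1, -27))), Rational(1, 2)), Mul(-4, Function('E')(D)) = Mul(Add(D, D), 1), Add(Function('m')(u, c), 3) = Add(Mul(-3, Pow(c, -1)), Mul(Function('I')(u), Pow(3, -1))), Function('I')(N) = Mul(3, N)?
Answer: Add(-10055, Mul(Rational(2, 5), Pow(305, Rational(1, 2)))) ≈ -10048.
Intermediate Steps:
Function('m')(u, c) = Add(-3, u, Mul(-3, Pow(c, -1))) (Function('m')(u, c) = Add(-3, Add(Mul(-3, Pow(c, -1)), Mul(Mul(3, u), Pow(3, -1)))) = Add(-3, Add(Mul(-3, Pow(c, -1)), Mul(Mul(3, u), Rational(1, 3)))) = Add(-3, Add(Mul(-3, Pow(c, -1)), u)) = Add(-3, Add(u, Mul(-3, Pow(c, -1)))) = Add(-3, u, Mul(-3, Pow(c, -1))))
Function('E')(D) = Mul(Rational(-1, 2), D) (Function('E')(D) = Mul(Rational(-1, 4), Mul(Add(D, D), 1)) = Mul(Rational(-1, 4), Mul(Mul(2, D), 1)) = Mul(Rational(-1, 4), Mul(2, D)) = Mul(Rational(-1, 2), D))
Function('v')(l) = Pow(Add(50, l), Rational(1, 2)) (Function('v')(l) = Pow(Add(l, Add(23, 27)), Rational(1, 2)) = Pow(Add(l, 50), Rational(1, 2)) = Pow(Add(50, l), Rational(1, 2)))
Add(Function('v')(Function('E')(Function('m')(6, 5))), Mul(-1, 10055)) = Add(Pow(Add(50, Mul(Rational(-1, 2), Add(-3, 6, Mul(-3, Pow(5, -1))))), Rational(1, 2)), Mul(-1, 10055)) = Add(Pow(Add(50, Mul(Rational(-1, 2), Add(-3, 6, Mul(-3, Rational(1, 5))))), Rational(1, 2)), -10055) = Add(Pow(Add(50, Mul(Rational(-1, 2), Add(-3, 6, Rational(-3, 5)))), Rational(1, 2)), -10055) = Add(Pow(Add(50, Mul(Rational(-1, 2), Rational(12, 5))), Rational(1, 2)), -10055) = Add(Pow(Add(50, Rational(-6, 5)), Rational(1, 2)), -10055) = Add(Pow(Rational(244, 5), Rational(1, 2)), -10055) = Add(Mul(Rational(2, 5), Pow(305, Rational(1, 2))), -10055) = Add(-10055, Mul(Rational(2, 5), Pow(305, Rational(1, 2))))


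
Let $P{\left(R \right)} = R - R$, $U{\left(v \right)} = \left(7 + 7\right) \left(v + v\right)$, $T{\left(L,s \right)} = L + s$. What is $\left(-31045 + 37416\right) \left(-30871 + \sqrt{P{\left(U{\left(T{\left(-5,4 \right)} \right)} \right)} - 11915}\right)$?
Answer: $-196679141 + 6371 i \sqrt{11915} \approx -1.9668 \cdot 10^{8} + 6.9543 \cdot 10^{5} i$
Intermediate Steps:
$U{\left(v \right)} = 28 v$ ($U{\left(v \right)} = 14 \cdot 2 v = 28 v$)
$P{\left(R \right)} = 0$
$\left(-31045 + 37416\right) \left(-30871 + \sqrt{P{\left(U{\left(T{\left(-5,4 \right)} \right)} \right)} - 11915}\right) = \left(-31045 + 37416\right) \left(-30871 + \sqrt{0 - 11915}\right) = 6371 \left(-30871 + \sqrt{-11915}\right) = 6371 \left(-30871 + i \sqrt{11915}\right) = -196679141 + 6371 i \sqrt{11915}$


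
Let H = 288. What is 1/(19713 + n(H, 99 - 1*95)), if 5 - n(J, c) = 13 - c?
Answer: 1/19709 ≈ 5.0738e-5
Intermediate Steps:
n(J, c) = -8 + c (n(J, c) = 5 - (13 - c) = 5 + (-13 + c) = -8 + c)
1/(19713 + n(H, 99 - 1*95)) = 1/(19713 + (-8 + (99 - 1*95))) = 1/(19713 + (-8 + (99 - 95))) = 1/(19713 + (-8 + 4)) = 1/(19713 - 4) = 1/19709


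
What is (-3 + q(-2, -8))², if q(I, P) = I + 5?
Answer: 0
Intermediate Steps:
q(I, P) = 5 + I
(-3 + q(-2, -8))² = (-3 + (5 - 2))² = (-3 + 3)² = 0² = 0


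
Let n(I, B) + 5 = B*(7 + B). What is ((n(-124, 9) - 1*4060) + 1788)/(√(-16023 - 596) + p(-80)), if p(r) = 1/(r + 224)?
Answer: 307152*I/(-I + 144*√16619) ≈ -0.0008913 + 16.546*I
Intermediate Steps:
n(I, B) = -5 + B*(7 + B)
p(r) = 1/(224 + r)
((n(-124, 9) - 1*4060) + 1788)/(√(-16023 - 596) + p(-80)) = (((-5 + 9² + 7*9) - 1*4060) + 1788)/(√(-16023 - 596) + 1/(224 - 80)) = (((-5 + 81 + 63) - 4060) + 1788)/(√(-16619) + 1/144) = ((139 - 4060) + 1788)/(I*√16619 + 1/144) = (-3921 + 1788)/(1/144 + I*√16619) = -2133/(1/144 + I*√16619)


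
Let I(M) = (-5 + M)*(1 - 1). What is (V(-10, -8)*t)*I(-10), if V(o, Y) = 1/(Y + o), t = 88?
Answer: 0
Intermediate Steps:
I(M) = 0 (I(M) = (-5 + M)*0 = 0)
(V(-10, -8)*t)*I(-10) = (88/(-8 - 10))*0 = (88/(-18))*0 = -1/18*88*0 = -44/9*0 = 0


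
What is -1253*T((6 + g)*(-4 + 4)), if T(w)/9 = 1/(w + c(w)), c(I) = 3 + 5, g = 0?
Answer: -11277/8 ≈ -1409.6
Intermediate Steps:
c(I) = 8
T(w) = 9/(8 + w) (T(w) = 9/(w + 8) = 9/(8 + w))
-1253*T((6 + g)*(-4 + 4)) = -11277/(8 + (6 + 0)*(-4 + 4)) = -11277/(8 + 6*0) = -11277/(8 + 0) = -11277/8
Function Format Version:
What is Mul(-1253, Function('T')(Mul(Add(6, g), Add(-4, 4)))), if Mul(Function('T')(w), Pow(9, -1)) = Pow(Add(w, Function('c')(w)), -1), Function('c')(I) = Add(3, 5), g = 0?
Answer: Rational(-11277, 8) ≈ -1409.6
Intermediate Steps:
Function('c')(I) = 8
Function('T')(w) = Mul(9, Pow(Add(8, w), -1)) (Function('T')(w) = Mul(9, Pow(Add(w, 8), -1)) = Mul(9, Pow(Add(8, w), -1)))
Mul(-1253, Function('T')(Mul(Add(6, g), Add(-4, 4)))) = Mul(-1253, Mul(9, Pow(Add(8, Mul(Add(6, 0), Add(-4, 4))), -1))) = Mul(-1253, Mul(9, Pow(Add(8, Mul(6, 0)), -1))) = Mul(-1253, Mul(9, Pow(Add(8, 0), -1))) = Mul(-1253, Mul(9, Pow(8, -1))) = Mul(-1253, Mul(9, Rational(1, 8))) = Mul(-1253, Rational(9, 8)) = Rational(-11277, 8)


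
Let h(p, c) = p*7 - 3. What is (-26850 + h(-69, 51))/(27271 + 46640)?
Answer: -9112/24637 ≈ -0.36985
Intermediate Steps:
h(p, c) = -3 + 7*p (h(p, c) = 7*p - 3 = -3 + 7*p)
(-26850 + h(-69, 51))/(27271 + 46640) = (-26850 + (-3 + 7*(-69)))/(27271 + 46640) = (-26850 + (-3 - 483))/73911 = (-26850 - 486)*(1/73911) = -27336*1/73911 = -9112/24637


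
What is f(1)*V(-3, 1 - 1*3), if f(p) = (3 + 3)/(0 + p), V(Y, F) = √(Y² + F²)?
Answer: 6*√13 ≈ 21.633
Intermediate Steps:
V(Y, F) = √(F² + Y²)
f(p) = 6/p
f(1)*V(-3, 1 - 1*3) = (6/1)*√((1 - 1*3)² + (-3)²) = (6*1)*√((1 - 3)² + 9) = 6*√((-2)² + 9) = 6*√(4 + 9) = 6*√13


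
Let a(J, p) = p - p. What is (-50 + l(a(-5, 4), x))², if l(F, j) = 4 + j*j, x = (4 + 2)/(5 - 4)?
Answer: 100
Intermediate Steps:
a(J, p) = 0
x = 6 (x = 6/1 = 6*1 = 6)
l(F, j) = 4 + j²
(-50 + l(a(-5, 4), x))² = (-50 + (4 + 6²))² = (-50 + (4 + 36))² = (-50 + 40)² = (-10)² = 100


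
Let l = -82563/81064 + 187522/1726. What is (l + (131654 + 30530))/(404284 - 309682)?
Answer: 11353635288523/6618188663664 ≈ 1.7155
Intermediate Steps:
l = 7529389835/69958232 (l = -82563*1/81064 + 187522*(1/1726) = -82563/81064 + 93761/863 = 7529389835/69958232 ≈ 107.63)
(l + (131654 + 30530))/(404284 - 309682) = (7529389835/69958232 + (131654 + 30530))/(404284 - 309682) = (7529389835/69958232 + 162184)/94602 = (11353635288523/69958232)*(1/94602) = 11353635288523/6618188663664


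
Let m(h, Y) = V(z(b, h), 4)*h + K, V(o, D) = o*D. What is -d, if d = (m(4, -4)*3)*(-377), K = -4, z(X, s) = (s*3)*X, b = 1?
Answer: 212628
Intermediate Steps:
z(X, s) = 3*X*s (z(X, s) = (3*s)*X = 3*X*s)
V(o, D) = D*o
m(h, Y) = -4 + 12*h**2 (m(h, Y) = (4*(3*1*h))*h - 4 = (4*(3*h))*h - 4 = (12*h)*h - 4 = 12*h**2 - 4 = -4 + 12*h**2)
d = -212628 (d = ((-4 + 12*4**2)*3)*(-377) = ((-4 + 12*16)*3)*(-377) = ((-4 + 192)*3)*(-377) = (188*3)*(-377) = 564*(-377) = -212628)
-d = -1*(-212628) = 212628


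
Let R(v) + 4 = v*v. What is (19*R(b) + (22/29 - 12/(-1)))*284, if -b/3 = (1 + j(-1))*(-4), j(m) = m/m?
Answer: 89613928/29 ≈ 3.0901e+6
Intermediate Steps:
j(m) = 1
b = 24 (b = -3*(1 + 1)*(-4) = -6*(-4) = -3*(-8) = 24)
R(v) = -4 + v² (R(v) = -4 + v*v = -4 + v²)
(19*R(b) + (22/29 - 12/(-1)))*284 = (19*(-4 + 24²) + (22/29 - 12/(-1)))*284 = (19*(-4 + 576) + (22*(1/29) - 12*(-1)))*284 = (19*572 + (22/29 + 12))*284 = (10868 + 370/29)*284 = (315542/29)*284 = 89613928/29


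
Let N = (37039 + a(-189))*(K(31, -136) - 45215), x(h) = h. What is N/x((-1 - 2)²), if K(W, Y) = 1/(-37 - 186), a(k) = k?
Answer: -123852186700/669 ≈ -1.8513e+8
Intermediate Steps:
K(W, Y) = -1/223 (K(W, Y) = 1/(-223) = -1/223)
N = -371556560100/223 (N = (37039 - 189)*(-1/223 - 45215) = 36850*(-10082946/223) = -371556560100/223 ≈ -1.6662e+9)
N/x((-1 - 2)²) = -371556560100/(223*(-1 - 2)²) = -371556560100/(223*((-3)²)) = -371556560100/223/9 = -371556560100/223*⅑ = -123852186700/669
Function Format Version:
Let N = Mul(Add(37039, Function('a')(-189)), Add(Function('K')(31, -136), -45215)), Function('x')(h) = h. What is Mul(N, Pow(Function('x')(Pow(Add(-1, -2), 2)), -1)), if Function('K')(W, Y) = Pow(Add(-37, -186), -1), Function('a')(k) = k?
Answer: Rational(-123852186700, 669) ≈ -1.8513e+8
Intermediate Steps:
Function('K')(W, Y) = Rational(-1, 223) (Function('K')(W, Y) = Pow(-223, -1) = Rational(-1, 223))
N = Rational(-371556560100, 223) (N = Mul(Add(37039, -189), Add(Rational(-1, 223), -45215)) = Mul(36850, Rational(-10082946, 223)) = Rational(-371556560100, 223) ≈ -1.6662e+9)
Mul(N, Pow(Function('x')(Pow(Add(-1, -2), 2)), -1)) = Mul(Rational(-371556560100, 223), Pow(Pow(Add(-1, -2), 2), -1)) = Mul(Rational(-371556560100, 223), Pow(Pow(-3, 2), -1)) = Mul(Rational(-371556560100, 223), Pow(9, -1)) = Mul(Rational(-371556560100, 223), Rational(1, 9)) = Rational(-123852186700, 669)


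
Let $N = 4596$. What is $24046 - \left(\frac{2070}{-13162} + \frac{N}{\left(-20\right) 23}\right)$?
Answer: $\frac{18206054084}{756815} \approx 24056.0$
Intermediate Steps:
$24046 - \left(\frac{2070}{-13162} + \frac{N}{\left(-20\right) 23}\right) = 24046 - \left(\frac{2070}{-13162} + \frac{4596}{\left(-20\right) 23}\right) = 24046 - \left(2070 \left(- \frac{1}{13162}\right) + \frac{4596}{-460}\right) = 24046 - \left(- \frac{1035}{6581} + 4596 \left(- \frac{1}{460}\right)\right) = 24046 - \left(- \frac{1035}{6581} - \frac{1149}{115}\right) = 24046 - - \frac{7680594}{756815} = 24046 + \frac{7680594}{756815} = \frac{18206054084}{756815}$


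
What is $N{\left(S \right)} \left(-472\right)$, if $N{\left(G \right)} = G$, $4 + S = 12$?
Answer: $-3776$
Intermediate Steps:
$S = 8$ ($S = -4 + 12 = 8$)
$N{\left(S \right)} \left(-472\right) = 8 \left(-472\right) = -3776$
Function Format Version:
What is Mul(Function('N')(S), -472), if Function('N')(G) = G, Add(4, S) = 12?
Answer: -3776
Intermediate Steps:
S = 8 (S = Add(-4, 12) = 8)
Mul(Function('N')(S), -472) = Mul(8, -472) = -3776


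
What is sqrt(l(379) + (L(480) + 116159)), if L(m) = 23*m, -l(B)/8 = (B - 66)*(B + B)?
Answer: I*sqrt(1770833) ≈ 1330.7*I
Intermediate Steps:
l(B) = -16*B*(-66 + B) (l(B) = -8*(B - 66)*(B + B) = -8*(-66 + B)*2*B = -16*B*(-66 + B))
sqrt(l(379) + (L(480) + 116159)) = sqrt(16*379*(66 - 1*379) + (23*480 + 116159)) = sqrt(16*379*(66 - 379) + (11040 + 116159)) = sqrt(16*379*(-313) + 127199) = sqrt(-1898032 + 127199) = sqrt(-1770833) = I*sqrt(1770833)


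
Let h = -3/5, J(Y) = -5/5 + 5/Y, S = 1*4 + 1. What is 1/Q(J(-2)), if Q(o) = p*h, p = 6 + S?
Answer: -5/33 ≈ -0.15152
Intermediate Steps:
S = 5 (S = 4 + 1 = 5)
J(Y) = -1 + 5/Y (J(Y) = -5*⅕ + 5/Y = -1 + 5/Y)
h = -⅗ (h = -3*⅕ = -⅗ ≈ -0.60000)
p = 11 (p = 6 + 5 = 11)
Q(o) = -33/5 (Q(o) = 11*(-⅗) = -33/5)
1/Q(J(-2)) = 1/(-33/5) = -5/33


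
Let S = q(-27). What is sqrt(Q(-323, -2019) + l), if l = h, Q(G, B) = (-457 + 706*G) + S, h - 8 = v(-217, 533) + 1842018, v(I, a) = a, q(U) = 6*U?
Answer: sqrt(1613902) ≈ 1270.4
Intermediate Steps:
S = -162 (S = 6*(-27) = -162)
h = 1842559 (h = 8 + (533 + 1842018) = 8 + 1842551 = 1842559)
Q(G, B) = -619 + 706*G (Q(G, B) = (-457 + 706*G) - 162 = -619 + 706*G)
l = 1842559
sqrt(Q(-323, -2019) + l) = sqrt((-619 + 706*(-323)) + 1842559) = sqrt((-619 - 228038) + 1842559) = sqrt(-228657 + 1842559) = sqrt(1613902)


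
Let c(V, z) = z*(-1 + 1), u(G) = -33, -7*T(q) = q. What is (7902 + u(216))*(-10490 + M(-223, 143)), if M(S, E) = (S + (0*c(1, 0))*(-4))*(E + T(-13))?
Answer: -2357174688/7 ≈ -3.3674e+8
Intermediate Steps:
T(q) = -q/7
c(V, z) = 0 (c(V, z) = z*0 = 0)
M(S, E) = S*(13/7 + E) (M(S, E) = (S + (0*0)*(-4))*(E - ⅐*(-13)) = (S + 0*(-4))*(E + 13/7) = (S + 0)*(13/7 + E) = S*(13/7 + E))
(7902 + u(216))*(-10490 + M(-223, 143)) = (7902 - 33)*(-10490 + (⅐)*(-223)*(13 + 7*143)) = 7869*(-10490 + (⅐)*(-223)*(13 + 1001)) = 7869*(-10490 + (⅐)*(-223)*1014) = 7869*(-10490 - 226122/7) = 7869*(-299552/7) = -2357174688/7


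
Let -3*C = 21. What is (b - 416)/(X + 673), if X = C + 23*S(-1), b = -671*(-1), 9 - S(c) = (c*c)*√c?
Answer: 222615/762658 + 5865*I/762658 ≈ 0.29189 + 0.0076902*I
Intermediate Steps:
C = -7 (C = -⅓*21 = -7)
S(c) = 9 - c^(5/2) (S(c) = 9 - c*c*√c = 9 - c²*√c = 9 - c^(5/2))
b = 671
X = 200 - 23*I (X = -7 + 23*(9 - (-1)^(5/2)) = -7 + 23*(9 - I) = -7 + (207 - 23*I) = 200 - 23*I ≈ 200.0 - 23.0*I)
(b - 416)/(X + 673) = (671 - 416)/((200 - 23*I) + 673) = 255/(873 - 23*I) = 255*((873 + 23*I)/762658) = 255*(873 + 23*I)/762658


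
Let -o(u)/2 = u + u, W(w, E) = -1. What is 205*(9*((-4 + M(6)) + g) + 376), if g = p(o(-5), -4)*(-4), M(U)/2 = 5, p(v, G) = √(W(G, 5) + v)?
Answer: 88150 - 7380*√19 ≈ 55981.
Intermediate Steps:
o(u) = -4*u (o(u) = -2*(u + u) = -4*u)
p(v, G) = √(-1 + v)
M(U) = 10 (M(U) = 2*5 = 10)
g = -4*√19 (g = √(-1 - 4*(-5))*(-4) = √(-1 + 20)*(-4) = √19*(-4) = -4*√19 ≈ -17.436)
205*(9*((-4 + M(6)) + g) + 376) = 205*(9*((-4 + 10) - 4*√19) + 376) = 205*(9*(6 - 4*√19) + 376) = 205*((54 - 36*√19) + 376) = 205*(430 - 36*√19) = 88150 - 7380*√19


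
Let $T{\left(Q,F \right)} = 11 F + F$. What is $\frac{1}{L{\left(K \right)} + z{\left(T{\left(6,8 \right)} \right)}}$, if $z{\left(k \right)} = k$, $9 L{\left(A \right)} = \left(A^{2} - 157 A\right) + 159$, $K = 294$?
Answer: $\frac{1}{4589} \approx 0.00021791$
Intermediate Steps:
$T{\left(Q,F \right)} = 12 F$
$L{\left(A \right)} = \frac{53}{3} - \frac{157 A}{9} + \frac{A^{2}}{9}$ ($L{\left(A \right)} = \frac{\left(A^{2} - 157 A\right) + 159}{9} = \frac{159 + A^{2} - 157 A}{9} = \frac{53}{3} - \frac{157 A}{9} + \frac{A^{2}}{9}$)
$\frac{1}{L{\left(K \right)} + z{\left(T{\left(6,8 \right)} \right)}} = \frac{1}{\left(\frac{53}{3} - \frac{15386}{3} + \frac{294^{2}}{9}\right) + 12 \cdot 8} = \frac{1}{\left(\frac{53}{3} - \frac{15386}{3} + \frac{1}{9} \cdot 86436\right) + 96} = \frac{1}{\left(\frac{53}{3} - \frac{15386}{3} + 9604\right) + 96} = \frac{1}{4493 + 96} = \frac{1}{4589}$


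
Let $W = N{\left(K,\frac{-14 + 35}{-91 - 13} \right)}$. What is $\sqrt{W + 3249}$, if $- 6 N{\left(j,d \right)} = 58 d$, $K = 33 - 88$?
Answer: $\frac{\sqrt{8790574}}{52} \approx 57.017$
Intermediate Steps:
$K = -55$ ($K = 33 - 88 = -55$)
$N{\left(j,d \right)} = - \frac{29 d}{3}$ ($N{\left(j,d \right)} = - \frac{58 d}{6} = - \frac{29 d}{3}$)
$W = \frac{203}{104}$ ($W = - \frac{29 \frac{-14 + 35}{-91 - 13}}{3} = - \frac{29 \frac{21}{-104}}{3} = - \frac{29 \cdot 21 \left(- \frac{1}{104}\right)}{3} = \left(- \frac{29}{3}\right) \left(- \frac{21}{104}\right) = \frac{203}{104} \approx 1.9519$)
$\sqrt{W + 3249} = \sqrt{\frac{203}{104} + 3249} = \sqrt{\frac{338099}{104}} = \frac{\sqrt{8790574}}{52}$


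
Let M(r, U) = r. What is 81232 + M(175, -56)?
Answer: 81407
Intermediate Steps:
81232 + M(175, -56) = 81232 + 175 = 81407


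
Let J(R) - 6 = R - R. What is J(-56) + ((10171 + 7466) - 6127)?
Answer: 11516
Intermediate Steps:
J(R) = 6 (J(R) = 6 + (R - R) = 6 + 0 = 6)
J(-56) + ((10171 + 7466) - 6127) = 6 + ((10171 + 7466) - 6127) = 6 + (17637 - 6127) = 6 + 11510 = 11516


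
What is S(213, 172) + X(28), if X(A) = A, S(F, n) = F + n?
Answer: 413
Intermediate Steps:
S(213, 172) + X(28) = (213 + 172) + 28 = 385 + 28 = 413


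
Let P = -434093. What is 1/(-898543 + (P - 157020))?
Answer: -1/1489656 ≈ -6.7130e-7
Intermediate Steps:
1/(-898543 + (P - 157020)) = 1/(-898543 + (-434093 - 157020)) = 1/(-898543 - 591113) = 1/(-1489656) = -1/1489656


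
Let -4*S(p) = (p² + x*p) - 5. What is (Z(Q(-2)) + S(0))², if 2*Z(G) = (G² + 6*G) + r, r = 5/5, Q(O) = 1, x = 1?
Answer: 441/16 ≈ 27.563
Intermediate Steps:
r = 1 (r = 5*(⅕) = 1)
Z(G) = ½ + G²/2 + 3*G (Z(G) = ((G² + 6*G) + 1)/2 = (1 + G² + 6*G)/2 = ½ + G²/2 + 3*G)
S(p) = 5/4 - p/4 - p²/4 (S(p) = -((p² + 1*p) - 5)/4 = -((p² + p) - 5)/4 = -((p + p²) - 5)/4 = -(-5 + p + p²)/4 = 5/4 - p/4 - p²/4)
(Z(Q(-2)) + S(0))² = ((½ + (½)*1² + 3*1) + (5/4 - ¼*0 - ¼*0²))² = ((½ + (½)*1 + 3) + (5/4 + 0 - ¼*0))² = ((½ + ½ + 3) + (5/4 + 0 + 0))² = (4 + 5/4)² = (21/4)² = 441/16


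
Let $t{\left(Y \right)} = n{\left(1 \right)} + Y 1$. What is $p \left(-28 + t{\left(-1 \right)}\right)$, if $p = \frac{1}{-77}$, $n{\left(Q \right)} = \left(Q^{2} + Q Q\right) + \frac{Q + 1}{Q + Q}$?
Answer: $\frac{26}{77} \approx 0.33766$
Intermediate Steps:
$n{\left(Q \right)} = 2 Q^{2} + \frac{1 + Q}{2 Q}$ ($n{\left(Q \right)} = \left(Q^{2} + Q^{2}\right) + \frac{1 + Q}{2 Q} = 2 Q^{2} + \left(1 + Q\right) \frac{1}{2 Q} = 2 Q^{2} + \frac{1 + Q}{2 Q}$)
$p = - \frac{1}{77} \approx -0.012987$
$t{\left(Y \right)} = 3 + Y$ ($t{\left(Y \right)} = \frac{1 + 1 + 4 \cdot 1^{3}}{2 \cdot 1} + Y 1 = \frac{1}{2} \cdot 1 \left(1 + 1 + 4 \cdot 1\right) + Y = \frac{1}{2} \cdot 1 \left(1 + 1 + 4\right) + Y = \frac{1}{2} \cdot 1 \cdot 6 + Y = 3 + Y$)
$p \left(-28 + t{\left(-1 \right)}\right) = - \frac{-28 + \left(3 - 1\right)}{77} = - \frac{-28 + 2}{77} = \left(- \frac{1}{77}\right) \left(-26\right) = \frac{26}{77}$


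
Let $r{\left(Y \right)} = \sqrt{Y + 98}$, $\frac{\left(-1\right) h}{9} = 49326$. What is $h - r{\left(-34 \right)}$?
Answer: $-443942$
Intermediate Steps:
$h = -443934$ ($h = \left(-9\right) 49326 = -443934$)
$r{\left(Y \right)} = \sqrt{98 + Y}$
$h - r{\left(-34 \right)} = -443934 - \sqrt{98 - 34} = -443934 - \sqrt{64} = -443934 - 8 = -443942$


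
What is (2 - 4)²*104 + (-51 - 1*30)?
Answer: 335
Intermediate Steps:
(2 - 4)²*104 + (-51 - 1*30) = (-2)²*104 + (-51 - 30) = 4*104 - 81 = 416 - 81 = 335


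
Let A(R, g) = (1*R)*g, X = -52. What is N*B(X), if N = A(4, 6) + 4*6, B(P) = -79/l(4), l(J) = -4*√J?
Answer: 474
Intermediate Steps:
B(P) = 79/8 (B(P) = -79/((-4*√4)) = -79/((-4*2)) = -79/(-8) = -79*(-⅛) = 79/8)
A(R, g) = R*g
N = 48 (N = 4*6 + 4*6 = 24 + 24 = 48)
N*B(X) = 48*(79/8) = 474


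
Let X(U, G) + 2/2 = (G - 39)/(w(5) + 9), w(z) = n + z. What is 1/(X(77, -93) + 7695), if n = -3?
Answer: 1/7682 ≈ 0.00013017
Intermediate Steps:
w(z) = -3 + z
X(U, G) = -50/11 + G/11 (X(U, G) = -1 + (G - 39)/((-3 + 5) + 9) = -1 + (-39 + G)/(2 + 9) = -1 + (-39 + G)/11 = -1 + (-39 + G)*(1/11) = -1 + (-39/11 + G/11) = -50/11 + G/11)
1/(X(77, -93) + 7695) = 1/((-50/11 + (1/11)*(-93)) + 7695) = 1/((-50/11 - 93/11) + 7695) = 1/(-13 + 7695) = 1/7682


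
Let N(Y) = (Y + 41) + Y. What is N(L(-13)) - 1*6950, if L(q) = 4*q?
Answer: -7013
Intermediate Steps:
N(Y) = 41 + 2*Y (N(Y) = (41 + Y) + Y = 41 + 2*Y)
N(L(-13)) - 1*6950 = (41 + 2*(4*(-13))) - 1*6950 = (41 + 2*(-52)) - 6950 = (41 - 104) - 6950 = -63 - 6950 = -7013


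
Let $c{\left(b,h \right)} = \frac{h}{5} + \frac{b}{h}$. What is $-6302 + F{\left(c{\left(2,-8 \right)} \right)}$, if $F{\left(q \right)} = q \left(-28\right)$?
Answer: $- \frac{31251}{5} \approx -6250.2$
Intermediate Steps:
$c{\left(b,h \right)} = \frac{h}{5} + \frac{b}{h}$ ($c{\left(b,h \right)} = h \frac{1}{5} + \frac{b}{h} = \frac{h}{5} + \frac{b}{h}$)
$F{\left(q \right)} = - 28 q$
$-6302 + F{\left(c{\left(2,-8 \right)} \right)} = -6302 - 28 \left(\frac{1}{5} \left(-8\right) + \frac{2}{-8}\right) = -6302 - 28 \left(- \frac{8}{5} + 2 \left(- \frac{1}{8}\right)\right) = -6302 - 28 \left(- \frac{8}{5} - \frac{1}{4}\right) = -6302 - - \frac{259}{5} = -6302 + \frac{259}{5} = - \frac{31251}{5}$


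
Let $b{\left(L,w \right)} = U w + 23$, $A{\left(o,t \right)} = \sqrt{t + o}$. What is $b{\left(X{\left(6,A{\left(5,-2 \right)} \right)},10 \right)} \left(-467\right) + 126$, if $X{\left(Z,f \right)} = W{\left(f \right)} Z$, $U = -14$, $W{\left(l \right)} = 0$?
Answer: $54765$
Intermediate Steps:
$A{\left(o,t \right)} = \sqrt{o + t}$
$X{\left(Z,f \right)} = 0$ ($X{\left(Z,f \right)} = 0 Z = 0$)
$b{\left(L,w \right)} = 23 - 14 w$ ($b{\left(L,w \right)} = - 14 w + 23 = 23 - 14 w$)
$b{\left(X{\left(6,A{\left(5,-2 \right)} \right)},10 \right)} \left(-467\right) + 126 = \left(23 - 140\right) \left(-467\right) + 126 = \left(-117\right) \left(-467\right) + 126 = 54639 + 126 = 54765$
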